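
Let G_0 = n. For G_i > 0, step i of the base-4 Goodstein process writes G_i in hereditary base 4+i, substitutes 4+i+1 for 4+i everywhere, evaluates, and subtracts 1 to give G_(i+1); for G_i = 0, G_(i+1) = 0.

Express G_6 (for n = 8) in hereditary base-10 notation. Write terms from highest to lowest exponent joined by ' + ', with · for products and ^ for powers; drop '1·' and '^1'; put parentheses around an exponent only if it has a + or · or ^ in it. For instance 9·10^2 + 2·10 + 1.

9

8 —HB4→ 2·4 —bump→ 2·5 = 10 —(−1)→ 9
9 —HB5→ 5 + 4 —bump→ 6 + 4 = 10 —(−1)→ 9
9 —HB6→ 6 + 3 —bump→ 7 + 3 = 10 —(−1)→ 9
9 —HB7→ 7 + 2 —bump→ 8 + 2 = 10 —(−1)→ 9
9 —HB8→ 8 + 1 —bump→ 9 + 1 = 10 —(−1)→ 9
9 —HB9→ 9 —bump→ 10 = 10 —(−1)→ 9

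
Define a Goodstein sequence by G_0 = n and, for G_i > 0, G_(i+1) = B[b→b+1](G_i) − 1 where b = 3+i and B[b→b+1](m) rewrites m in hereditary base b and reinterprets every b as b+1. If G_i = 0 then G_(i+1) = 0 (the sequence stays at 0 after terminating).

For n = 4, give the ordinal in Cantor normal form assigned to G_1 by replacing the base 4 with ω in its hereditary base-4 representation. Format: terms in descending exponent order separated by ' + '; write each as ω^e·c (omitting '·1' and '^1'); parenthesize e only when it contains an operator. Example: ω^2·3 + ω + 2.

ω

G_0 = 4. HB_3(4) = 3 + 1. Bump = 5. G_1 = 4.
G_1 = 4. HB_4(4) = 4. Bump = 5. G_2 = 4.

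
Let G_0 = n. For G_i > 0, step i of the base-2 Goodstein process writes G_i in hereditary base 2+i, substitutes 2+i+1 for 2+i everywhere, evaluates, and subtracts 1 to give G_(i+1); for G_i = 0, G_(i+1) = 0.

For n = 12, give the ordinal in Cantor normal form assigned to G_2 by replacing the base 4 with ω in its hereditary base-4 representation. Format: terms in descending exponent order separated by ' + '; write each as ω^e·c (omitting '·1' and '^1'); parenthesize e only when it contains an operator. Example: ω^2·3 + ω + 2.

ω^(ω + 1) + ω^2·2 + ω·2 + 1

step 0: 12 = 2^(2 + 1) + 2^2; sub 3 for 2: 3^(3 + 1) + 3^3; = 108; G_1 = 108−1 = 107
step 1: 107 = 3^(3 + 1) + 2·3^2 + 2·3 + 2; sub 4 for 3: 4^(4 + 1) + 2·4^2 + 2·4 + 2; = 1066; G_2 = 1066−1 = 1065
step 2: 1065 = 4^(4 + 1) + 2·4^2 + 2·4 + 1; sub 5 for 4: 5^(5 + 1) + 2·5^2 + 2·5 + 1; = 15686; G_3 = 15686−1 = 15685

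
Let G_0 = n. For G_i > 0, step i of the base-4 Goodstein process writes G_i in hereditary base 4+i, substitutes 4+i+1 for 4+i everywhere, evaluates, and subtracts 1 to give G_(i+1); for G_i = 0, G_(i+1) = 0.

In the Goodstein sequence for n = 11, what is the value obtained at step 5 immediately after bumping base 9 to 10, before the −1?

[0] 11 ≡ 2·4 + 3 (base 4). Lift 5: 13. −1: 12.
[1] 12 ≡ 2·5 + 2 (base 5). Lift 6: 14. −1: 13.
[2] 13 ≡ 2·6 + 1 (base 6). Lift 7: 15. −1: 14.
[3] 14 ≡ 2·7 (base 7). Lift 8: 16. −1: 15.
[4] 15 ≡ 8 + 7 (base 8). Lift 9: 16. −1: 15.

16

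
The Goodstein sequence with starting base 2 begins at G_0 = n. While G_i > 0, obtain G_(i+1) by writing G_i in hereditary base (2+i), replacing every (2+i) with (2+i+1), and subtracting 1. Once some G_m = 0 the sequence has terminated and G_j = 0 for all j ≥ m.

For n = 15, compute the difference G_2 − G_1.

1172

i=0: 15 = 2^(2 + 1) + 2^2 + 2 + 1 (b=2); 2→3: 3^(3 + 1) + 3^3 + 3 + 1 = 112; 112−1 = 111
i=1: 111 = 3^(3 + 1) + 3^3 + 3 (b=3); 3→4: 4^(4 + 1) + 4^4 + 4 = 1284; 1284−1 = 1283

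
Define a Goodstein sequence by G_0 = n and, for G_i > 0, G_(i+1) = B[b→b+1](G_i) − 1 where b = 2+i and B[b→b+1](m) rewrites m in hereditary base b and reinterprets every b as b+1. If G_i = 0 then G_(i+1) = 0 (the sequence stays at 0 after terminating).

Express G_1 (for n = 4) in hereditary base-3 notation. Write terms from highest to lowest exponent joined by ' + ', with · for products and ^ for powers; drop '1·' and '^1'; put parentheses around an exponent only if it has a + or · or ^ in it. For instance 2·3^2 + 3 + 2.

base 2: 4 = 2^2; at 3: 3^3 = 27; next = 26
base 3: 26 = 2·3^2 + 2·3 + 2; at 4: 2·4^2 + 2·4 + 2 = 42; next = 41

2·3^2 + 2·3 + 2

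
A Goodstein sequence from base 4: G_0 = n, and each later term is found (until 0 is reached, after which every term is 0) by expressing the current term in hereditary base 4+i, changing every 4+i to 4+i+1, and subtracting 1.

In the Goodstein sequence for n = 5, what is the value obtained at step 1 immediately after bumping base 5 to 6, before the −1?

G_0=5  [base 4] 4 + 1  →[4↦5]→  5 + 1 = 6  −1 ⇒ G_1=5
G_1=5  [base 5] 5  →[5↦6]→  6 = 6  −1 ⇒ G_2=5

6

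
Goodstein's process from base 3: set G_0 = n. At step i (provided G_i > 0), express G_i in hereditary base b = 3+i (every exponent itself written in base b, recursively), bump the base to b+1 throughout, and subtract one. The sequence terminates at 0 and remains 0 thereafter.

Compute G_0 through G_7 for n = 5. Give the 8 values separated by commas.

G_0 = 5. HB_3(5) = 3 + 2. Bump = 6. G_1 = 5.
G_1 = 5. HB_4(5) = 4 + 1. Bump = 6. G_2 = 5.
G_2 = 5. HB_5(5) = 5. Bump = 6. G_3 = 5.
G_3 = 5. HB_6(5) = 5. Bump = 5. G_4 = 4.
G_4 = 4. HB_7(4) = 4. Bump = 4. G_5 = 3.
G_5 = 3. HB_8(3) = 3. Bump = 3. G_6 = 2.
G_6 = 2. HB_9(2) = 2. Bump = 2. G_7 = 1.

5, 5, 5, 5, 4, 3, 2, 1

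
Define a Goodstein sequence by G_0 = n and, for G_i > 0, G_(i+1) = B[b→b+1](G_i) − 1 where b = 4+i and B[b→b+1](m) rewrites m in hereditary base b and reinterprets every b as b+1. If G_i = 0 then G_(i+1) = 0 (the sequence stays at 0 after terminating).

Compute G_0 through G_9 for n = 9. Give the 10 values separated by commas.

9, 10, 11, 11, 11, 11, 11, 11, 11, 10

G_0 = 9. HB_4(9) = 2·4 + 1. Bump = 11. G_1 = 10.
G_1 = 10. HB_5(10) = 2·5. Bump = 12. G_2 = 11.
G_2 = 11. HB_6(11) = 6 + 5. Bump = 12. G_3 = 11.
G_3 = 11. HB_7(11) = 7 + 4. Bump = 12. G_4 = 11.
G_4 = 11. HB_8(11) = 8 + 3. Bump = 12. G_5 = 11.
G_5 = 11. HB_9(11) = 9 + 2. Bump = 12. G_6 = 11.
G_6 = 11. HB_10(11) = 10 + 1. Bump = 12. G_7 = 11.
G_7 = 11. HB_11(11) = 11. Bump = 12. G_8 = 11.
G_8 = 11. HB_12(11) = 11. Bump = 11. G_9 = 10.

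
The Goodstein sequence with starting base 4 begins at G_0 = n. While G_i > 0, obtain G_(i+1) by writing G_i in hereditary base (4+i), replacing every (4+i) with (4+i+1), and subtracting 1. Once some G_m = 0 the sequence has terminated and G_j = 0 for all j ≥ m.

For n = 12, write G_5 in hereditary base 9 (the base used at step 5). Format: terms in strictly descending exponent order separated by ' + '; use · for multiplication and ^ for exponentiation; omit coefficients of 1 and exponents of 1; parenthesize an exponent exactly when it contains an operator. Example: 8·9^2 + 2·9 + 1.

base 4: 12 = 3·4; at 5: 3·5 = 15; next = 14
base 5: 14 = 2·5 + 4; at 6: 2·6 + 4 = 16; next = 15
base 6: 15 = 2·6 + 3; at 7: 2·7 + 3 = 17; next = 16
base 7: 16 = 2·7 + 2; at 8: 2·8 + 2 = 18; next = 17
base 8: 17 = 2·8 + 1; at 9: 2·9 + 1 = 19; next = 18
base 9: 18 = 2·9; at 10: 2·10 = 20; next = 19

2·9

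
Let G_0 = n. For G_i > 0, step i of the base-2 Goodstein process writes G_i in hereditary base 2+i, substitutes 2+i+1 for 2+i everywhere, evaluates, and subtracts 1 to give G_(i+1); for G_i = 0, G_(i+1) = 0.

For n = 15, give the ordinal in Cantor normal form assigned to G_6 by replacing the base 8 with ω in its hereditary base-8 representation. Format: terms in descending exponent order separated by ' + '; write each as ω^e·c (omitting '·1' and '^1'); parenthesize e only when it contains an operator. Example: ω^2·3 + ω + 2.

i=0: 15 = 2^(2 + 1) + 2^2 + 2 + 1 (b=2); 2→3: 3^(3 + 1) + 3^3 + 3 + 1 = 112; 112−1 = 111
i=1: 111 = 3^(3 + 1) + 3^3 + 3 (b=3); 3→4: 4^(4 + 1) + 4^4 + 4 = 1284; 1284−1 = 1283
i=2: 1283 = 4^(4 + 1) + 4^4 + 3 (b=4); 4→5: 5^(5 + 1) + 5^5 + 3 = 18753; 18753−1 = 18752
i=3: 18752 = 5^(5 + 1) + 5^5 + 2 (b=5); 5→6: 6^(6 + 1) + 6^6 + 2 = 326594; 326594−1 = 326593
i=4: 326593 = 6^(6 + 1) + 6^6 + 1 (b=6); 6→7: 7^(7 + 1) + 7^7 + 1 = 6588345; 6588345−1 = 6588344
i=5: 6588344 = 7^(7 + 1) + 7^7 (b=7); 7→8: 8^(8 + 1) + 8^8 = 150994944; 150994944−1 = 150994943
i=6: 150994943 = 8^(8 + 1) + 7·8^7 + 7·8^6 + 7·8^5 + 7·8^4 + 7·8^3 + 7·8^2 + 7·8 + 7 (b=8); 8→9: 9^(9 + 1) + 7·9^7 + 7·9^6 + 7·9^5 + 7·9^4 + 7·9^3 + 7·9^2 + 7·9 + 7 = 3524450281; 3524450281−1 = 3524450280

ω^(ω + 1) + ω^7·7 + ω^6·7 + ω^5·7 + ω^4·7 + ω^3·7 + ω^2·7 + ω·7 + 7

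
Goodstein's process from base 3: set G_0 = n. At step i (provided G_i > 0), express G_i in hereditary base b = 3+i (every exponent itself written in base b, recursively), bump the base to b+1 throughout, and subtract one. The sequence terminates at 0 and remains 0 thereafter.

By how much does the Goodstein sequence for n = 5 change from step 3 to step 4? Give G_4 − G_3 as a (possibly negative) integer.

-1

i=0: 5 = 3 + 2 (b=3); 3→4: 4 + 2 = 6; 6−1 = 5
i=1: 5 = 4 + 1 (b=4); 4→5: 5 + 1 = 6; 6−1 = 5
i=2: 5 = 5 (b=5); 5→6: 6 = 6; 6−1 = 5
i=3: 5 = 5 (b=6); 6→7: 5 = 5; 5−1 = 4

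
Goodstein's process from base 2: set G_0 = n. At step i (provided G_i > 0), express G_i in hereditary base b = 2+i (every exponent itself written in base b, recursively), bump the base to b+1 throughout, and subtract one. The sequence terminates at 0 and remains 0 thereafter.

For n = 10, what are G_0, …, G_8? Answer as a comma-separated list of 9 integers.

G_0 = 10. HB_2(10) = 2^(2 + 1) + 2. Bump = 84. G_1 = 83.
G_1 = 83. HB_3(83) = 3^(3 + 1) + 2. Bump = 1026. G_2 = 1025.
G_2 = 1025. HB_4(1025) = 4^(4 + 1) + 1. Bump = 15626. G_3 = 15625.
G_3 = 15625. HB_5(15625) = 5^(5 + 1). Bump = 279936. G_4 = 279935.
G_4 = 279935. HB_6(279935) = 5·6^6 + 5·6^5 + 5·6^4 + 5·6^3 + 5·6^2 + 5·6 + 5. Bump = 4215755. G_5 = 4215754.
G_5 = 4215754. HB_7(4215754) = 5·7^7 + 5·7^5 + 5·7^4 + 5·7^3 + 5·7^2 + 5·7 + 4. Bump = 84073324. G_6 = 84073323.
G_6 = 84073323. HB_8(84073323) = 5·8^8 + 5·8^5 + 5·8^4 + 5·8^3 + 5·8^2 + 5·8 + 3. Bump = 1937434593. G_7 = 1937434592.
G_7 = 1937434592. HB_9(1937434592) = 5·9^9 + 5·9^5 + 5·9^4 + 5·9^3 + 5·9^2 + 5·9 + 2. Bump = 50000555552. G_8 = 50000555551.

10, 83, 1025, 15625, 279935, 4215754, 84073323, 1937434592, 50000555551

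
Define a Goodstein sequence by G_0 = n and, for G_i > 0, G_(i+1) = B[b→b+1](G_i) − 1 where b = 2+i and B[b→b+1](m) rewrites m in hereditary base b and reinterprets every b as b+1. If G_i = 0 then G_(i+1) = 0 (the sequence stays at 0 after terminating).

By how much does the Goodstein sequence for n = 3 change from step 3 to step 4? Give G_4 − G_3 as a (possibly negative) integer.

G_0=3  [base 2] 2 + 1  →[2↦3]→  3 + 1 = 4  −1 ⇒ G_1=3
G_1=3  [base 3] 3  →[3↦4]→  4 = 4  −1 ⇒ G_2=3
G_2=3  [base 4] 3  →[4↦5]→  3 = 3  −1 ⇒ G_3=2
G_3=2  [base 5] 2  →[5↦6]→  2 = 2  −1 ⇒ G_4=1

-1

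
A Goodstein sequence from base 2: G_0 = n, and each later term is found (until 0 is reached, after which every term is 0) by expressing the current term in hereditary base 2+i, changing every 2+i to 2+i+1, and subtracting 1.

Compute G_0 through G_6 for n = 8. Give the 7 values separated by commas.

8, 80, 553, 6310, 93395, 1647195, 33554571

i=0: 8 = 2^(2 + 1) (b=2); 2→3: 3^(3 + 1) = 81; 81−1 = 80
i=1: 80 = 2·3^3 + 2·3^2 + 2·3 + 2 (b=3); 3→4: 2·4^4 + 2·4^2 + 2·4 + 2 = 554; 554−1 = 553
i=2: 553 = 2·4^4 + 2·4^2 + 2·4 + 1 (b=4); 4→5: 2·5^5 + 2·5^2 + 2·5 + 1 = 6311; 6311−1 = 6310
i=3: 6310 = 2·5^5 + 2·5^2 + 2·5 (b=5); 5→6: 2·6^6 + 2·6^2 + 2·6 = 93396; 93396−1 = 93395
i=4: 93395 = 2·6^6 + 2·6^2 + 6 + 5 (b=6); 6→7: 2·7^7 + 2·7^2 + 7 + 5 = 1647196; 1647196−1 = 1647195
i=5: 1647195 = 2·7^7 + 2·7^2 + 7 + 4 (b=7); 7→8: 2·8^8 + 2·8^2 + 8 + 4 = 33554572; 33554572−1 = 33554571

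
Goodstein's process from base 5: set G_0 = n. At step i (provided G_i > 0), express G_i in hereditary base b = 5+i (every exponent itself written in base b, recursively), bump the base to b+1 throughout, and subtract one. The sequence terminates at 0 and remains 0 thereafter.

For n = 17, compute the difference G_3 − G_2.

17 —HB5→ 3·5 + 2 —bump→ 3·6 + 2 = 20 —(−1)→ 19
19 —HB6→ 3·6 + 1 —bump→ 3·7 + 1 = 22 —(−1)→ 21
21 —HB7→ 3·7 —bump→ 3·8 = 24 —(−1)→ 23

2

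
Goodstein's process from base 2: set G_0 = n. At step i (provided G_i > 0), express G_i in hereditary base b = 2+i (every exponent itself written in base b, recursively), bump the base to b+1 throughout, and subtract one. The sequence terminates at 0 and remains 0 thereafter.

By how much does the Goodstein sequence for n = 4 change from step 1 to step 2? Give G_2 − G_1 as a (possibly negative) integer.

15

step 0: 4 = 2^2; sub 3 for 2: 3^3; = 27; G_1 = 27−1 = 26
step 1: 26 = 2·3^2 + 2·3 + 2; sub 4 for 3: 2·4^2 + 2·4 + 2; = 42; G_2 = 42−1 = 41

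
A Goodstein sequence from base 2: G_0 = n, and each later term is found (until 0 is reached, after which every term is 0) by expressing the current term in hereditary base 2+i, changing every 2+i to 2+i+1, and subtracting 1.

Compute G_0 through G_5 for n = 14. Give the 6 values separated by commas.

14, 110, 1281, 18750, 326591, 5862840

14 —HB2→ 2^(2 + 1) + 2^2 + 2 —bump→ 3^(3 + 1) + 3^3 + 3 = 111 —(−1)→ 110
110 —HB3→ 3^(3 + 1) + 3^3 + 2 —bump→ 4^(4 + 1) + 4^4 + 2 = 1282 —(−1)→ 1281
1281 —HB4→ 4^(4 + 1) + 4^4 + 1 —bump→ 5^(5 + 1) + 5^5 + 1 = 18751 —(−1)→ 18750
18750 —HB5→ 5^(5 + 1) + 5^5 —bump→ 6^(6 + 1) + 6^6 = 326592 —(−1)→ 326591
326591 —HB6→ 6^(6 + 1) + 5·6^5 + 5·6^4 + 5·6^3 + 5·6^2 + 5·6 + 5 —bump→ 7^(7 + 1) + 5·7^5 + 5·7^4 + 5·7^3 + 5·7^2 + 5·7 + 5 = 5862841 —(−1)→ 5862840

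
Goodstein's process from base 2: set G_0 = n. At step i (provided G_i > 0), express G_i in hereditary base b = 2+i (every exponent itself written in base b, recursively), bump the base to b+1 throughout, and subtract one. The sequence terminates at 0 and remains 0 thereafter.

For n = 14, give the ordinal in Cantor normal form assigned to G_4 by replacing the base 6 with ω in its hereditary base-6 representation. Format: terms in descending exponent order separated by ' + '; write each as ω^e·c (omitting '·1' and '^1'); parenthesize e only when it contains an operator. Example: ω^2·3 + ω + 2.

step 0: 14 = 2^(2 + 1) + 2^2 + 2; sub 3 for 2: 3^(3 + 1) + 3^3 + 3; = 111; G_1 = 111−1 = 110
step 1: 110 = 3^(3 + 1) + 3^3 + 2; sub 4 for 3: 4^(4 + 1) + 4^4 + 2; = 1282; G_2 = 1282−1 = 1281
step 2: 1281 = 4^(4 + 1) + 4^4 + 1; sub 5 for 4: 5^(5 + 1) + 5^5 + 1; = 18751; G_3 = 18751−1 = 18750
step 3: 18750 = 5^(5 + 1) + 5^5; sub 6 for 5: 6^(6 + 1) + 6^6; = 326592; G_4 = 326592−1 = 326591
step 4: 326591 = 6^(6 + 1) + 5·6^5 + 5·6^4 + 5·6^3 + 5·6^2 + 5·6 + 5; sub 7 for 6: 7^(7 + 1) + 5·7^5 + 5·7^4 + 5·7^3 + 5·7^2 + 5·7 + 5; = 5862841; G_5 = 5862841−1 = 5862840

ω^(ω + 1) + ω^5·5 + ω^4·5 + ω^3·5 + ω^2·5 + ω·5 + 5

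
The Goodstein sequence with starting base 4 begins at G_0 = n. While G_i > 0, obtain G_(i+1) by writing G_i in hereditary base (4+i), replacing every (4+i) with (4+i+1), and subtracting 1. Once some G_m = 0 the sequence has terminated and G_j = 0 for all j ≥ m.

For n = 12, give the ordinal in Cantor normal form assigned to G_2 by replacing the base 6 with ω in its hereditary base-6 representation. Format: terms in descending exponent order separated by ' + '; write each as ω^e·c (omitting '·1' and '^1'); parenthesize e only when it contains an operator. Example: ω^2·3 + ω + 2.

i=0: 12 = 3·4 (b=4); 4→5: 3·5 = 15; 15−1 = 14
i=1: 14 = 2·5 + 4 (b=5); 5→6: 2·6 + 4 = 16; 16−1 = 15

ω·2 + 3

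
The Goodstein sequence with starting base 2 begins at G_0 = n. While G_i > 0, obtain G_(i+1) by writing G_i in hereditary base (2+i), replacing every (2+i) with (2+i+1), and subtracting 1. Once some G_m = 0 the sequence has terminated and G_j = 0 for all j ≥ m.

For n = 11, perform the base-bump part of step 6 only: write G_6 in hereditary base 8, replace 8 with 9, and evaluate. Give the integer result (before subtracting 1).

base 2: 11 = 2^(2 + 1) + 2 + 1; at 3: 3^(3 + 1) + 3 + 1 = 85; next = 84
base 3: 84 = 3^(3 + 1) + 3; at 4: 4^(4 + 1) + 4 = 1028; next = 1027
base 4: 1027 = 4^(4 + 1) + 3; at 5: 5^(5 + 1) + 3 = 15628; next = 15627
base 5: 15627 = 5^(5 + 1) + 2; at 6: 6^(6 + 1) + 2 = 279938; next = 279937
base 6: 279937 = 6^(6 + 1) + 1; at 7: 7^(7 + 1) + 1 = 5764802; next = 5764801
base 7: 5764801 = 7^(7 + 1); at 8: 8^(8 + 1) = 134217728; next = 134217727
base 8: 134217727 = 7·8^8 + 7·8^7 + 7·8^6 + 7·8^5 + 7·8^4 + 7·8^3 + 7·8^2 + 7·8 + 7; at 9: 7·9^9 + 7·9^7 + 7·9^6 + 7·9^5 + 7·9^4 + 7·9^3 + 7·9^2 + 7·9 + 7 = 2749609303; next = 2749609302

2749609303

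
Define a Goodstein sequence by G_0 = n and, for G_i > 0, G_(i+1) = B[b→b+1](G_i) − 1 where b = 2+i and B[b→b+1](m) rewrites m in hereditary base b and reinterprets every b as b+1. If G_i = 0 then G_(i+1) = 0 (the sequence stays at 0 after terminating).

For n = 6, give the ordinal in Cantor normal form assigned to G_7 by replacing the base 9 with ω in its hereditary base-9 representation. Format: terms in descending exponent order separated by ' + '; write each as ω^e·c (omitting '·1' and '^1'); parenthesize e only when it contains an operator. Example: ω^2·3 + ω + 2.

G_0=6  [base 2] 2^2 + 2  →[2↦3]→  3^3 + 3 = 30  −1 ⇒ G_1=29
G_1=29  [base 3] 3^3 + 2  →[3↦4]→  4^4 + 2 = 258  −1 ⇒ G_2=257
G_2=257  [base 4] 4^4 + 1  →[4↦5]→  5^5 + 1 = 3126  −1 ⇒ G_3=3125
G_3=3125  [base 5] 5^5  →[5↦6]→  6^6 = 46656  −1 ⇒ G_4=46655
G_4=46655  [base 6] 5·6^5 + 5·6^4 + 5·6^3 + 5·6^2 + 5·6 + 5  →[6↦7]→  5·7^5 + 5·7^4 + 5·7^3 + 5·7^2 + 5·7 + 5 = 98040  −1 ⇒ G_5=98039
G_5=98039  [base 7] 5·7^5 + 5·7^4 + 5·7^3 + 5·7^2 + 5·7 + 4  →[7↦8]→  5·8^5 + 5·8^4 + 5·8^3 + 5·8^2 + 5·8 + 4 = 187244  −1 ⇒ G_6=187243
G_6=187243  [base 8] 5·8^5 + 5·8^4 + 5·8^3 + 5·8^2 + 5·8 + 3  →[8↦9]→  5·9^5 + 5·9^4 + 5·9^3 + 5·9^2 + 5·9 + 3 = 332148  −1 ⇒ G_7=332147

ω^5·5 + ω^4·5 + ω^3·5 + ω^2·5 + ω·5 + 2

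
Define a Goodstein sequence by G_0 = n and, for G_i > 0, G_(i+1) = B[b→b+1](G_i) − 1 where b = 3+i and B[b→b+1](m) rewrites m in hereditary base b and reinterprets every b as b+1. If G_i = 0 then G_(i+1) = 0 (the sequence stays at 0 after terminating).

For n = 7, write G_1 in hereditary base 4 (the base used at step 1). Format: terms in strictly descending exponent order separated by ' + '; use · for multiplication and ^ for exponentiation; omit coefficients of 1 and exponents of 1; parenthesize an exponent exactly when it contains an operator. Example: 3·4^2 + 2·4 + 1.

2·4

G_0=7  [base 3] 2·3 + 1  →[3↦4]→  2·4 + 1 = 9  −1 ⇒ G_1=8
G_1=8  [base 4] 2·4  →[4↦5]→  2·5 = 10  −1 ⇒ G_2=9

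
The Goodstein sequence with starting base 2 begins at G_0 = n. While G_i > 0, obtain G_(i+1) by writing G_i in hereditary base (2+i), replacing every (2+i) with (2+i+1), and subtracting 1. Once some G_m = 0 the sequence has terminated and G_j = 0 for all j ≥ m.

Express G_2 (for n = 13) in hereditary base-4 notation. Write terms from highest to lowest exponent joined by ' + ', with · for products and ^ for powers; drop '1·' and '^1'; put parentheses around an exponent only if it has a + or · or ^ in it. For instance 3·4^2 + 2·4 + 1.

4^(4 + 1) + 3·4^3 + 3·4^2 + 3·4 + 3

(0) 13|_2 = 2^(2 + 1) + 2^2 + 1 ↦ 3^(3 + 1) + 3^3 + 1|_3 = 109 ⇒ 108
(1) 108|_3 = 3^(3 + 1) + 3^3 ↦ 4^(4 + 1) + 4^4|_4 = 1280 ⇒ 1279
(2) 1279|_4 = 4^(4 + 1) + 3·4^3 + 3·4^2 + 3·4 + 3 ↦ 5^(5 + 1) + 3·5^3 + 3·5^2 + 3·5 + 3|_5 = 16093 ⇒ 16092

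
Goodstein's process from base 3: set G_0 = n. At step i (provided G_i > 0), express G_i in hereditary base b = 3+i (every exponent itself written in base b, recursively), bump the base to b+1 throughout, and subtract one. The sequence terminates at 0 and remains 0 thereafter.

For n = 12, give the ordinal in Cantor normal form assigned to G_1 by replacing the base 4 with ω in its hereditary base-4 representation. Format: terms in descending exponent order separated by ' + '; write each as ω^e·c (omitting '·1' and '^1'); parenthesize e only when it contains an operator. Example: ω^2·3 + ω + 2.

base 3: 12 = 3^2 + 3; at 4: 4^2 + 4 = 20; next = 19
base 4: 19 = 4^2 + 3; at 5: 5^2 + 3 = 28; next = 27

ω^2 + 3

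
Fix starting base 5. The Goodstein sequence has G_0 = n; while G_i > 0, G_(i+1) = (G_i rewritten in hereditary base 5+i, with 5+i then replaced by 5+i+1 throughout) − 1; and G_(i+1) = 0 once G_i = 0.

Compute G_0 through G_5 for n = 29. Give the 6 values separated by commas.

(0) 29|_5 = 5^2 + 4 ↦ 6^2 + 4|_6 = 40 ⇒ 39
(1) 39|_6 = 6^2 + 3 ↦ 7^2 + 3|_7 = 52 ⇒ 51
(2) 51|_7 = 7^2 + 2 ↦ 8^2 + 2|_8 = 66 ⇒ 65
(3) 65|_8 = 8^2 + 1 ↦ 9^2 + 1|_9 = 82 ⇒ 81
(4) 81|_9 = 9^2 ↦ 10^2|_10 = 100 ⇒ 99

29, 39, 51, 65, 81, 99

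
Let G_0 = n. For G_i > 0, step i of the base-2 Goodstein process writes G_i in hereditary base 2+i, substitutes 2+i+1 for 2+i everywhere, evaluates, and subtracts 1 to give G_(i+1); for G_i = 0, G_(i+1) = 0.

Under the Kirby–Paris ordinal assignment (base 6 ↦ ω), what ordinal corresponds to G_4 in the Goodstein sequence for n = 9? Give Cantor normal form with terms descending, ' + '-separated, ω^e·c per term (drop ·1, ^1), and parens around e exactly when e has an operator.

step 0: 9 = 2^(2 + 1) + 1; sub 3 for 2: 3^(3 + 1) + 1; = 82; G_1 = 82−1 = 81
step 1: 81 = 3^(3 + 1); sub 4 for 3: 4^(4 + 1); = 1024; G_2 = 1024−1 = 1023
step 2: 1023 = 3·4^4 + 3·4^3 + 3·4^2 + 3·4 + 3; sub 5 for 4: 3·5^5 + 3·5^3 + 3·5^2 + 3·5 + 3; = 9843; G_3 = 9843−1 = 9842
step 3: 9842 = 3·5^5 + 3·5^3 + 3·5^2 + 3·5 + 2; sub 6 for 5: 3·6^6 + 3·6^3 + 3·6^2 + 3·6 + 2; = 140744; G_4 = 140744−1 = 140743

ω^ω·3 + ω^3·3 + ω^2·3 + ω·3 + 1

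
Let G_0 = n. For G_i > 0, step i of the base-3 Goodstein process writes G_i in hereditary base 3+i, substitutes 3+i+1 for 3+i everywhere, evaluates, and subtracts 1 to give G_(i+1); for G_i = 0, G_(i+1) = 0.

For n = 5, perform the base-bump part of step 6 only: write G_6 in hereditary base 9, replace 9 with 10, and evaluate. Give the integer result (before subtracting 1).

2

step 0: 5 = 3 + 2; sub 4 for 3: 4 + 2; = 6; G_1 = 6−1 = 5
step 1: 5 = 4 + 1; sub 5 for 4: 5 + 1; = 6; G_2 = 6−1 = 5
step 2: 5 = 5; sub 6 for 5: 6; = 6; G_3 = 6−1 = 5
step 3: 5 = 5; sub 7 for 6: 5; = 5; G_4 = 5−1 = 4
step 4: 4 = 4; sub 8 for 7: 4; = 4; G_5 = 4−1 = 3
step 5: 3 = 3; sub 9 for 8: 3; = 3; G_6 = 3−1 = 2
step 6: 2 = 2; sub 10 for 9: 2; = 2; G_7 = 2−1 = 1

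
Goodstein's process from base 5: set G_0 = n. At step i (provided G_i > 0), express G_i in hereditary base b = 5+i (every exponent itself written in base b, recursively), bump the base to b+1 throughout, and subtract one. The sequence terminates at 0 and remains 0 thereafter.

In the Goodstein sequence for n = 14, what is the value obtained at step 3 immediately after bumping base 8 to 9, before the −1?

19

base 5: 14 = 2·5 + 4; at 6: 2·6 + 4 = 16; next = 15
base 6: 15 = 2·6 + 3; at 7: 2·7 + 3 = 17; next = 16
base 7: 16 = 2·7 + 2; at 8: 2·8 + 2 = 18; next = 17
base 8: 17 = 2·8 + 1; at 9: 2·9 + 1 = 19; next = 18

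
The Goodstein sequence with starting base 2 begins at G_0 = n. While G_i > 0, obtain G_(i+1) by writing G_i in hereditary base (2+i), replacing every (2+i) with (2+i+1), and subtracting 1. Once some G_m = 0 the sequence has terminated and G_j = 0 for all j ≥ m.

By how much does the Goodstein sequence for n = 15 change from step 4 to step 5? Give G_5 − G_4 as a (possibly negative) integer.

6261751

step 0: 15 = 2^(2 + 1) + 2^2 + 2 + 1; sub 3 for 2: 3^(3 + 1) + 3^3 + 3 + 1; = 112; G_1 = 112−1 = 111
step 1: 111 = 3^(3 + 1) + 3^3 + 3; sub 4 for 3: 4^(4 + 1) + 4^4 + 4; = 1284; G_2 = 1284−1 = 1283
step 2: 1283 = 4^(4 + 1) + 4^4 + 3; sub 5 for 4: 5^(5 + 1) + 5^5 + 3; = 18753; G_3 = 18753−1 = 18752
step 3: 18752 = 5^(5 + 1) + 5^5 + 2; sub 6 for 5: 6^(6 + 1) + 6^6 + 2; = 326594; G_4 = 326594−1 = 326593
step 4: 326593 = 6^(6 + 1) + 6^6 + 1; sub 7 for 6: 7^(7 + 1) + 7^7 + 1; = 6588345; G_5 = 6588345−1 = 6588344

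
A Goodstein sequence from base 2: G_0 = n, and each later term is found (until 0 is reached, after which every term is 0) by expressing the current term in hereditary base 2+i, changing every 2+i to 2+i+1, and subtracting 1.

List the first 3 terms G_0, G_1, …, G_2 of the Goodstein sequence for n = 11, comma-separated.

11 —HB2→ 2^(2 + 1) + 2 + 1 —bump→ 3^(3 + 1) + 3 + 1 = 85 —(−1)→ 84
84 —HB3→ 3^(3 + 1) + 3 —bump→ 4^(4 + 1) + 4 = 1028 —(−1)→ 1027

11, 84, 1027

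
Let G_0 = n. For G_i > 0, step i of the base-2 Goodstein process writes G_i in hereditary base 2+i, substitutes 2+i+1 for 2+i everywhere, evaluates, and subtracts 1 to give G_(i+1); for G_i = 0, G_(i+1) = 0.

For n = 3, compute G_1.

G_0=3  [base 2] 2 + 1  →[2↦3]→  3 + 1 = 4  −1 ⇒ G_1=3
G_1=3  [base 3] 3  →[3↦4]→  4 = 4  −1 ⇒ G_2=3

3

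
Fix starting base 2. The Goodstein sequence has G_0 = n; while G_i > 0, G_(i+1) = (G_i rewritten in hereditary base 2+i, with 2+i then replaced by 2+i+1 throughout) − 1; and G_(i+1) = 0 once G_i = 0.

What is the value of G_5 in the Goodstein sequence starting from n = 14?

G_0 = 14. HB_2(14) = 2^(2 + 1) + 2^2 + 2. Bump = 111. G_1 = 110.
G_1 = 110. HB_3(110) = 3^(3 + 1) + 3^3 + 2. Bump = 1282. G_2 = 1281.
G_2 = 1281. HB_4(1281) = 4^(4 + 1) + 4^4 + 1. Bump = 18751. G_3 = 18750.
G_3 = 18750. HB_5(18750) = 5^(5 + 1) + 5^5. Bump = 326592. G_4 = 326591.
G_4 = 326591. HB_6(326591) = 6^(6 + 1) + 5·6^5 + 5·6^4 + 5·6^3 + 5·6^2 + 5·6 + 5. Bump = 5862841. G_5 = 5862840.
G_5 = 5862840. HB_7(5862840) = 7^(7 + 1) + 5·7^5 + 5·7^4 + 5·7^3 + 5·7^2 + 5·7 + 4. Bump = 134404972. G_6 = 134404971.

5862840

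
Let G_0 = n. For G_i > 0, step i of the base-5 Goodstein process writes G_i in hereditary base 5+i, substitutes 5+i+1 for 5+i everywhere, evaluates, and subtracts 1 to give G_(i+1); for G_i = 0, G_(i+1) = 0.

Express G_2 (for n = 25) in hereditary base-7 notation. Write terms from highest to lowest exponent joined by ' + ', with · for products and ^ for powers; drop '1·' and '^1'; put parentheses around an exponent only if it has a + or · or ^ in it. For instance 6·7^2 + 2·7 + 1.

G_0=25  [base 5] 5^2  →[5↦6]→  6^2 = 36  −1 ⇒ G_1=35
G_1=35  [base 6] 5·6 + 5  →[6↦7]→  5·7 + 5 = 40  −1 ⇒ G_2=39
G_2=39  [base 7] 5·7 + 4  →[7↦8]→  5·8 + 4 = 44  −1 ⇒ G_3=43

5·7 + 4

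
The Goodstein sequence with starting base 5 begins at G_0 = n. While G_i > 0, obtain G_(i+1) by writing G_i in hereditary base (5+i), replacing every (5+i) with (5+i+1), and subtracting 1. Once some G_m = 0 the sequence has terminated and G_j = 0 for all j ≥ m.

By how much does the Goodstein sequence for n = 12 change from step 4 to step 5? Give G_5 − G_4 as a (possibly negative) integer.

(0) 12|_5 = 2·5 + 2 ↦ 2·6 + 2|_6 = 14 ⇒ 13
(1) 13|_6 = 2·6 + 1 ↦ 2·7 + 1|_7 = 15 ⇒ 14
(2) 14|_7 = 2·7 ↦ 2·8|_8 = 16 ⇒ 15
(3) 15|_8 = 8 + 7 ↦ 9 + 7|_9 = 16 ⇒ 15
(4) 15|_9 = 9 + 6 ↦ 10 + 6|_10 = 16 ⇒ 15

0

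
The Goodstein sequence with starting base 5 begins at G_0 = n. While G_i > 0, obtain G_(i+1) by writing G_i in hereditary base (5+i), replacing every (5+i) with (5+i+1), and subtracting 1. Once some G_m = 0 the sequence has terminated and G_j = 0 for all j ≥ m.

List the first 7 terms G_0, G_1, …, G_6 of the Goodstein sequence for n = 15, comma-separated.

G_0 = 15. HB_5(15) = 3·5. Bump = 18. G_1 = 17.
G_1 = 17. HB_6(17) = 2·6 + 5. Bump = 19. G_2 = 18.
G_2 = 18. HB_7(18) = 2·7 + 4. Bump = 20. G_3 = 19.
G_3 = 19. HB_8(19) = 2·8 + 3. Bump = 21. G_4 = 20.
G_4 = 20. HB_9(20) = 2·9 + 2. Bump = 22. G_5 = 21.
G_5 = 21. HB_10(21) = 2·10 + 1. Bump = 23. G_6 = 22.

15, 17, 18, 19, 20, 21, 22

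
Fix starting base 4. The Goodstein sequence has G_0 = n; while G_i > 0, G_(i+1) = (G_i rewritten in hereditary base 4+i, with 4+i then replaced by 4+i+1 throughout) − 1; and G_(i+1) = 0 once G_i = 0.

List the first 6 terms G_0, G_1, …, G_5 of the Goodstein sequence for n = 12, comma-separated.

G_0 = 12. HB_4(12) = 3·4. Bump = 15. G_1 = 14.
G_1 = 14. HB_5(14) = 2·5 + 4. Bump = 16. G_2 = 15.
G_2 = 15. HB_6(15) = 2·6 + 3. Bump = 17. G_3 = 16.
G_3 = 16. HB_7(16) = 2·7 + 2. Bump = 18. G_4 = 17.
G_4 = 17. HB_8(17) = 2·8 + 1. Bump = 19. G_5 = 18.

12, 14, 15, 16, 17, 18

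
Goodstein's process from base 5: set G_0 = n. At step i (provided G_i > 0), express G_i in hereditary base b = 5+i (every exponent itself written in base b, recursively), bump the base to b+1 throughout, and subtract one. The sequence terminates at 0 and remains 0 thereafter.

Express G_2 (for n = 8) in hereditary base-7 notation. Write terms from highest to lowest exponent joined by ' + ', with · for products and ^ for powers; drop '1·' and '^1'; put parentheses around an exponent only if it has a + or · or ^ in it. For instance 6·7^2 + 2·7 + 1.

7 + 1

G_0=8  [base 5] 5 + 3  →[5↦6]→  6 + 3 = 9  −1 ⇒ G_1=8
G_1=8  [base 6] 6 + 2  →[6↦7]→  7 + 2 = 9  −1 ⇒ G_2=8
G_2=8  [base 7] 7 + 1  →[7↦8]→  8 + 1 = 9  −1 ⇒ G_3=8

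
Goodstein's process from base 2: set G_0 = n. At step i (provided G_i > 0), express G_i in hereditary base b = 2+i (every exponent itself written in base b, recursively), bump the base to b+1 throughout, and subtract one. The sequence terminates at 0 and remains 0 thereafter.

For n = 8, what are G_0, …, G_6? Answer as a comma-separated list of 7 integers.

8, 80, 553, 6310, 93395, 1647195, 33554571

8 —HB2→ 2^(2 + 1) —bump→ 3^(3 + 1) = 81 —(−1)→ 80
80 —HB3→ 2·3^3 + 2·3^2 + 2·3 + 2 —bump→ 2·4^4 + 2·4^2 + 2·4 + 2 = 554 —(−1)→ 553
553 —HB4→ 2·4^4 + 2·4^2 + 2·4 + 1 —bump→ 2·5^5 + 2·5^2 + 2·5 + 1 = 6311 —(−1)→ 6310
6310 —HB5→ 2·5^5 + 2·5^2 + 2·5 —bump→ 2·6^6 + 2·6^2 + 2·6 = 93396 —(−1)→ 93395
93395 —HB6→ 2·6^6 + 2·6^2 + 6 + 5 —bump→ 2·7^7 + 2·7^2 + 7 + 5 = 1647196 —(−1)→ 1647195
1647195 —HB7→ 2·7^7 + 2·7^2 + 7 + 4 —bump→ 2·8^8 + 2·8^2 + 8 + 4 = 33554572 —(−1)→ 33554571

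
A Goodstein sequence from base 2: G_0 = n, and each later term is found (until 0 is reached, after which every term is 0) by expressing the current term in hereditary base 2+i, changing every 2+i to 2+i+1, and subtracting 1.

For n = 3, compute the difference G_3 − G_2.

-1

step 0: 3 = 2 + 1; sub 3 for 2: 3 + 1; = 4; G_1 = 4−1 = 3
step 1: 3 = 3; sub 4 for 3: 4; = 4; G_2 = 4−1 = 3
step 2: 3 = 3; sub 5 for 4: 3; = 3; G_3 = 3−1 = 2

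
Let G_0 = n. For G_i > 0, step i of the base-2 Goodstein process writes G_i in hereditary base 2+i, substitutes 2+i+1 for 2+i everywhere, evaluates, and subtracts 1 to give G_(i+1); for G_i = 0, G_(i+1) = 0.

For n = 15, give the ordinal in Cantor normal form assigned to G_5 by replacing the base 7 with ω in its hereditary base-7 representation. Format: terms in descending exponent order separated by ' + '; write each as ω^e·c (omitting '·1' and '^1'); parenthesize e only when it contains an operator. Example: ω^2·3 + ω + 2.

base 2: 15 = 2^(2 + 1) + 2^2 + 2 + 1; at 3: 3^(3 + 1) + 3^3 + 3 + 1 = 112; next = 111
base 3: 111 = 3^(3 + 1) + 3^3 + 3; at 4: 4^(4 + 1) + 4^4 + 4 = 1284; next = 1283
base 4: 1283 = 4^(4 + 1) + 4^4 + 3; at 5: 5^(5 + 1) + 5^5 + 3 = 18753; next = 18752
base 5: 18752 = 5^(5 + 1) + 5^5 + 2; at 6: 6^(6 + 1) + 6^6 + 2 = 326594; next = 326593
base 6: 326593 = 6^(6 + 1) + 6^6 + 1; at 7: 7^(7 + 1) + 7^7 + 1 = 6588345; next = 6588344
base 7: 6588344 = 7^(7 + 1) + 7^7; at 8: 8^(8 + 1) + 8^8 = 150994944; next = 150994943

ω^(ω + 1) + ω^ω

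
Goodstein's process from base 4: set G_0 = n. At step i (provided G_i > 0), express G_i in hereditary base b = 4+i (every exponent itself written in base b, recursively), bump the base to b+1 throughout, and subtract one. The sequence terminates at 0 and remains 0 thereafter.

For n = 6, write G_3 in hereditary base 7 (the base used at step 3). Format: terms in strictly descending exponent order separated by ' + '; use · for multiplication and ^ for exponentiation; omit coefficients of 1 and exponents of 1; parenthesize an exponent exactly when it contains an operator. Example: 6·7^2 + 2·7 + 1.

G_0=6  [base 4] 4 + 2  →[4↦5]→  5 + 2 = 7  −1 ⇒ G_1=6
G_1=6  [base 5] 5 + 1  →[5↦6]→  6 + 1 = 7  −1 ⇒ G_2=6
G_2=6  [base 6] 6  →[6↦7]→  7 = 7  −1 ⇒ G_3=6
G_3=6  [base 7] 6  →[7↦8]→  6 = 6  −1 ⇒ G_4=5

6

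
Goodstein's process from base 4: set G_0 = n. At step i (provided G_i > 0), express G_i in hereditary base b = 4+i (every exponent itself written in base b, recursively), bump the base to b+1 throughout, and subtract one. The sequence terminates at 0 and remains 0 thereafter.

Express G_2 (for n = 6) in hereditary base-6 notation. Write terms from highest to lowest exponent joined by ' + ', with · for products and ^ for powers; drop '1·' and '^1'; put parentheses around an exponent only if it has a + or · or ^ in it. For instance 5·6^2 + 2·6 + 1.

6

G_0=6  [base 4] 4 + 2  →[4↦5]→  5 + 2 = 7  −1 ⇒ G_1=6
G_1=6  [base 5] 5 + 1  →[5↦6]→  6 + 1 = 7  −1 ⇒ G_2=6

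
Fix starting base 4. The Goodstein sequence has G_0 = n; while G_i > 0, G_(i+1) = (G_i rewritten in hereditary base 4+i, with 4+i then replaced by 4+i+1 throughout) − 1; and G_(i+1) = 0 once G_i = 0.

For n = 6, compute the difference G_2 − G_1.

G_0=6  [base 4] 4 + 2  →[4↦5]→  5 + 2 = 7  −1 ⇒ G_1=6
G_1=6  [base 5] 5 + 1  →[5↦6]→  6 + 1 = 7  −1 ⇒ G_2=6

0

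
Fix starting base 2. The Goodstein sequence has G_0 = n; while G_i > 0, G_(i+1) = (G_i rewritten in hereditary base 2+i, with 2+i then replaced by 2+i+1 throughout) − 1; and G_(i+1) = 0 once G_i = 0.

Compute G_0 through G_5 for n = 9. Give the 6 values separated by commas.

9, 81, 1023, 9842, 140743, 2471826

(0) 9|_2 = 2^(2 + 1) + 1 ↦ 3^(3 + 1) + 1|_3 = 82 ⇒ 81
(1) 81|_3 = 3^(3 + 1) ↦ 4^(4 + 1)|_4 = 1024 ⇒ 1023
(2) 1023|_4 = 3·4^4 + 3·4^3 + 3·4^2 + 3·4 + 3 ↦ 3·5^5 + 3·5^3 + 3·5^2 + 3·5 + 3|_5 = 9843 ⇒ 9842
(3) 9842|_5 = 3·5^5 + 3·5^3 + 3·5^2 + 3·5 + 2 ↦ 3·6^6 + 3·6^3 + 3·6^2 + 3·6 + 2|_6 = 140744 ⇒ 140743
(4) 140743|_6 = 3·6^6 + 3·6^3 + 3·6^2 + 3·6 + 1 ↦ 3·7^7 + 3·7^3 + 3·7^2 + 3·7 + 1|_7 = 2471827 ⇒ 2471826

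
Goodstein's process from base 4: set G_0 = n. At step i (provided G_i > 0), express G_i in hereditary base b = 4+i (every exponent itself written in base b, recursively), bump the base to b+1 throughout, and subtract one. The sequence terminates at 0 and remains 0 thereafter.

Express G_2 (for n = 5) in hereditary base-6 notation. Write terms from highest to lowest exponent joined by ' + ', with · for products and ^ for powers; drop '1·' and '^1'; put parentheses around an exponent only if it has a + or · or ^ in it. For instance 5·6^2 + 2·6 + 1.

5 —HB4→ 4 + 1 —bump→ 5 + 1 = 6 —(−1)→ 5
5 —HB5→ 5 —bump→ 6 = 6 —(−1)→ 5
5 —HB6→ 5 —bump→ 5 = 5 —(−1)→ 4

5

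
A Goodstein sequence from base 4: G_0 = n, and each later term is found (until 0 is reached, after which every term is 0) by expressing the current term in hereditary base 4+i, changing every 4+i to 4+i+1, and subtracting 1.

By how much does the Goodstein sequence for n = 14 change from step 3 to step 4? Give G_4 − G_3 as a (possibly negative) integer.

1

[0] 14 ≡ 3·4 + 2 (base 4). Lift 5: 17. −1: 16.
[1] 16 ≡ 3·5 + 1 (base 5). Lift 6: 19. −1: 18.
[2] 18 ≡ 3·6 (base 6). Lift 7: 21. −1: 20.
[3] 20 ≡ 2·7 + 6 (base 7). Lift 8: 22. −1: 21.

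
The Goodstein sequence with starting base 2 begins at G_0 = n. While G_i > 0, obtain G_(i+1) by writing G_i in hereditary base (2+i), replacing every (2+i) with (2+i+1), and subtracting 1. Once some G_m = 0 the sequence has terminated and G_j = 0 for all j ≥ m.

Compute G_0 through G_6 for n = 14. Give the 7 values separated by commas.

14, 110, 1281, 18750, 326591, 5862840, 134404971

14 —HB2→ 2^(2 + 1) + 2^2 + 2 —bump→ 3^(3 + 1) + 3^3 + 3 = 111 —(−1)→ 110
110 —HB3→ 3^(3 + 1) + 3^3 + 2 —bump→ 4^(4 + 1) + 4^4 + 2 = 1282 —(−1)→ 1281
1281 —HB4→ 4^(4 + 1) + 4^4 + 1 —bump→ 5^(5 + 1) + 5^5 + 1 = 18751 —(−1)→ 18750
18750 —HB5→ 5^(5 + 1) + 5^5 —bump→ 6^(6 + 1) + 6^6 = 326592 —(−1)→ 326591
326591 —HB6→ 6^(6 + 1) + 5·6^5 + 5·6^4 + 5·6^3 + 5·6^2 + 5·6 + 5 —bump→ 7^(7 + 1) + 5·7^5 + 5·7^4 + 5·7^3 + 5·7^2 + 5·7 + 5 = 5862841 —(−1)→ 5862840
5862840 —HB7→ 7^(7 + 1) + 5·7^5 + 5·7^4 + 5·7^3 + 5·7^2 + 5·7 + 4 —bump→ 8^(8 + 1) + 5·8^5 + 5·8^4 + 5·8^3 + 5·8^2 + 5·8 + 4 = 134404972 —(−1)→ 134404971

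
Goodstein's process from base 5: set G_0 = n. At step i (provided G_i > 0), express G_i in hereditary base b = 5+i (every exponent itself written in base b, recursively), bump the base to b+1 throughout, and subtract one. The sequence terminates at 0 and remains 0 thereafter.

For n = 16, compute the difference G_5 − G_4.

1

i=0: 16 = 3·5 + 1 (b=5); 5→6: 3·6 + 1 = 19; 19−1 = 18
i=1: 18 = 3·6 (b=6); 6→7: 3·7 = 21; 21−1 = 20
i=2: 20 = 2·7 + 6 (b=7); 7→8: 2·8 + 6 = 22; 22−1 = 21
i=3: 21 = 2·8 + 5 (b=8); 8→9: 2·9 + 5 = 23; 23−1 = 22
i=4: 22 = 2·9 + 4 (b=9); 9→10: 2·10 + 4 = 24; 24−1 = 23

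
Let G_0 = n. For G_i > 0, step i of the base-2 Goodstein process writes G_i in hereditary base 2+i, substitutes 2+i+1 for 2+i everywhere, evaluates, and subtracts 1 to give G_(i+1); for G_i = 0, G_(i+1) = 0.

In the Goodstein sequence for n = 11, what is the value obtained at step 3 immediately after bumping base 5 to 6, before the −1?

i=0: 11 = 2^(2 + 1) + 2 + 1 (b=2); 2→3: 3^(3 + 1) + 3 + 1 = 85; 85−1 = 84
i=1: 84 = 3^(3 + 1) + 3 (b=3); 3→4: 4^(4 + 1) + 4 = 1028; 1028−1 = 1027
i=2: 1027 = 4^(4 + 1) + 3 (b=4); 4→5: 5^(5 + 1) + 3 = 15628; 15628−1 = 15627
i=3: 15627 = 5^(5 + 1) + 2 (b=5); 5→6: 6^(6 + 1) + 2 = 279938; 279938−1 = 279937

279938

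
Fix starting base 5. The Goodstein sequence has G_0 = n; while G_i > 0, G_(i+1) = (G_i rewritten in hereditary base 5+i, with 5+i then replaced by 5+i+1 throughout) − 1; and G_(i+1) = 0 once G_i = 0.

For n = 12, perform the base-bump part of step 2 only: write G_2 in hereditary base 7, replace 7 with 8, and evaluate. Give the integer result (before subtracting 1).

16

base 5: 12 = 2·5 + 2; at 6: 2·6 + 2 = 14; next = 13
base 6: 13 = 2·6 + 1; at 7: 2·7 + 1 = 15; next = 14
base 7: 14 = 2·7; at 8: 2·8 = 16; next = 15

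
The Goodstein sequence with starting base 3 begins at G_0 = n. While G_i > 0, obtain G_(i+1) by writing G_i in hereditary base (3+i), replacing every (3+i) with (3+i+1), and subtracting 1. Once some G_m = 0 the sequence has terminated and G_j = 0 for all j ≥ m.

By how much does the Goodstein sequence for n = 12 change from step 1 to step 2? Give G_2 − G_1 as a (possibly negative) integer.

8

step 0: 12 = 3^2 + 3; sub 4 for 3: 4^2 + 4; = 20; G_1 = 20−1 = 19
step 1: 19 = 4^2 + 3; sub 5 for 4: 5^2 + 3; = 28; G_2 = 28−1 = 27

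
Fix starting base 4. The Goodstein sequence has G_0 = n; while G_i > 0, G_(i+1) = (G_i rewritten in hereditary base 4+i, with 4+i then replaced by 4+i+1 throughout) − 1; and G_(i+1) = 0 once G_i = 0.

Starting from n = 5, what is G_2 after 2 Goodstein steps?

G_0=5  [base 4] 4 + 1  →[4↦5]→  5 + 1 = 6  −1 ⇒ G_1=5
G_1=5  [base 5] 5  →[5↦6]→  6 = 6  −1 ⇒ G_2=5
G_2=5  [base 6] 5  →[6↦7]→  5 = 5  −1 ⇒ G_3=4

5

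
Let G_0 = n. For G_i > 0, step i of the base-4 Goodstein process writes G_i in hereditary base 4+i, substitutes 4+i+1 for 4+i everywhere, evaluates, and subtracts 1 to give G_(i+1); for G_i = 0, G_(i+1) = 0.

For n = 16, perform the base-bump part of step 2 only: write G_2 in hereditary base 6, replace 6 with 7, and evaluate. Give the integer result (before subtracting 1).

31

i=0: 16 = 4^2 (b=4); 4→5: 5^2 = 25; 25−1 = 24
i=1: 24 = 4·5 + 4 (b=5); 5→6: 4·6 + 4 = 28; 28−1 = 27
i=2: 27 = 4·6 + 3 (b=6); 6→7: 4·7 + 3 = 31; 31−1 = 30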